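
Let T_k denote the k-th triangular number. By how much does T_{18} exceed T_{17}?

Consecutive triangular numbers differ by n: T_{18} − T_{17} = 18.

18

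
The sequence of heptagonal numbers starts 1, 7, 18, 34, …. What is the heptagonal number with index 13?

The 13th heptagonal number is n(5n−3)/2 with n = 13.
13·(5·13 − 3)/2 = 13·62/2 = 13·31 = 403.

403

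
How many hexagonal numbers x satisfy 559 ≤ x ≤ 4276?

30

The n-th hexagonal number is n(2n−1).
Smallest index with value ≥ 559: n = 17 (giving 561).
Largest index with value ≤ 4276: n = 46 (giving 4186).
Indices 17 through 46: 30 terms.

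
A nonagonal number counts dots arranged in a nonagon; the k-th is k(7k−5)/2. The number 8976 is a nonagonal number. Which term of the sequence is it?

51

Set n(7n−5)/2 = 8976, giving 7n² − 5n − 17952 = 0.
So n = (5 + 709) / 14 = 714/14 = 51.
Check: 51·(7·51 − 5)/2 = 8976. ✓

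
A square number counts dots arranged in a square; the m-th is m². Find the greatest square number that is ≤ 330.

324

Solve n² ≤ 330 for integer n.
n = 18 gives 324 ≤ 330, while n = 19 gives 361 > 330; so the answer is 324.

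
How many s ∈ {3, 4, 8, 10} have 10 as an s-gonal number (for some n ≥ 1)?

s = 3: P(3, 4) = 10. ✓
s = 4: P(4, 3) = 9 and P(4, 4) = 16; 10 is not s-gonal.
s = 8: P(8, 2) = 8 and P(8, 3) = 21; 10 is not s-gonal.
s = 10: P(10, 2) = 10. ✓
Hits: s ∈ {3, 10} → 2.

2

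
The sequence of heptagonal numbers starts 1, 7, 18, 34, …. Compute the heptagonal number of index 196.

95746

The 196th heptagonal number is n(5n−3)/2 with n = 196.
196·(5·196 − 3)/2 = 196·977/2 = 95746.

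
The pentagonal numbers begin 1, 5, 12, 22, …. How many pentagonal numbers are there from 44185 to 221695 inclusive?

213

The n-th pentagonal number is n(3n−1)/2.
Smallest index with value ≥ 44185: n = 172 (giving 44290).
Largest index with value ≤ 221695: n = 384 (giving 220992).
Indices 172 through 384: 213 terms.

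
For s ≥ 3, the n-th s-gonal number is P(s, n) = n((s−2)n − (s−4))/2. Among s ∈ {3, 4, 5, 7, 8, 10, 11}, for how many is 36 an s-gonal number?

s = 3: P(3, 8) = 36. ✓
s = 4: P(4, 6) = 36. ✓
s = 5: P(5, 5) = 35 and P(5, 6) = 51; 36 is not s-gonal.
s = 7: P(7, 4) = 34 and P(7, 5) = 55; 36 is not s-gonal.
s = 8: P(8, 3) = 21 and P(8, 4) = 40; 36 is not s-gonal.
s = 10: P(10, 3) = 27 and P(10, 4) = 52; 36 is not s-gonal.
s = 11: P(11, 3) = 30 and P(11, 4) = 58; 36 is not s-gonal.
Hits: s ∈ {3, 4} → 2.

2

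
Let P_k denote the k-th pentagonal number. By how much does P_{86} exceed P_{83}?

86·(3·86 − 1)/2 = 11051 and 83·(3·83 − 1)/2 = 10292.
Difference: 11051 − 10292 = 759.

759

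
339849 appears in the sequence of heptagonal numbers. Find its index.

Set n(5n−3)/2 = 339849, giving 5n² − 3n − 679698 = 0.
So n = (3 + 3687) / 10 = 3690/10 = 369.

369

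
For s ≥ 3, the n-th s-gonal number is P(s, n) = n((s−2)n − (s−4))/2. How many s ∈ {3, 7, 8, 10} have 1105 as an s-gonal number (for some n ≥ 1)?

s = 3: P(3, 46) = 1081 and P(3, 47) = 1128; 1105 is not s-gonal.
s = 7: P(7, 21) = 1071 and P(7, 22) = 1177; 1105 is not s-gonal.
s = 8: P(8, 19) = 1045 and P(8, 20) = 1160; 1105 is not s-gonal.
s = 10: P(10, 17) = 1105. ✓
Hits: s ∈ {10} → 1.

1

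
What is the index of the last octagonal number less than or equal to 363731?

Solve n(3n−2) ≤ 363731 for integer n.
n = 348 gives 362616 ≤ 363731, while n = 349 gives 364705 > 363731; so the answer is index 348.

348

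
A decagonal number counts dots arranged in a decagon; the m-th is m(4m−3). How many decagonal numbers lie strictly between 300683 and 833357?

182

The n-th decagonal number is n(4n−3).
Smallest index with value > 300683: n = 275 (giving 301675).
Largest index with value < 833357: n = 456 (giving 830376).
Indices 275 through 456: 182 terms.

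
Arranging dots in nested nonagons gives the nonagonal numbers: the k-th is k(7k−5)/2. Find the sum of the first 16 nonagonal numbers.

4896

Σ i(7i−5)/2 = (7Σi² − 5Σi) / 2 over i = 1..16.
Σi = 136 and Σi² = 1496.
(7·1496 − 5·136) / 2 = 9792/2 = 4896.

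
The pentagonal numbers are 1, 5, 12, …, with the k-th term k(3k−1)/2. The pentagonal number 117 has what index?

Set n(3n−1)/2 = 117, giving 3n² − n − 234 = 0.
The discriminant is 1 + 24·117 = 2809, and √2809 = 53.
So n = (1 + 53) / 6 = 54/6 = 9.

9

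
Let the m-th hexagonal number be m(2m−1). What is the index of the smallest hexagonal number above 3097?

Solve n(2n−1) > 3097 for integer n.
The largest n with value ≤ 3097 is 39 (since 3003 ≤ 3097 < 3160), so the first above is n = 40, value 3160.

40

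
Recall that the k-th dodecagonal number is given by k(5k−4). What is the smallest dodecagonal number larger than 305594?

Solve n(5n−4) > 305594 for integer n.
The largest n with value ≤ 305594 is 247 (since 304057 ≤ 305594 < 306528), so the first above is n = 248, value 306528.

306528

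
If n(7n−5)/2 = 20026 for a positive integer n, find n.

Set n(7n−5)/2 = 20026, giving 7n² − 5n − 40052 = 0.
The discriminant is 25 + 56·20026 = 1121481, and √1121481 = 1059.
So n = (5 + 1059) / 14 = 1064/14 = 76.
Check: 76·(7·76 − 5)/2 = 20026. ✓

76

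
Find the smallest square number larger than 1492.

1521

Solve n² > 1492 for integer n.
The largest n with value ≤ 1492 is 38 (since 1444 ≤ 1492 < 1521), so the first above is n = 39, value 1521.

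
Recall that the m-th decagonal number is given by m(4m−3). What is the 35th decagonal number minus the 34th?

273

Consecutive decagonal numbers differ by 8n − 7: here 8·35 − 7 = 273.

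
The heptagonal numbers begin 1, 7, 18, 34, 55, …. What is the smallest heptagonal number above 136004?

136539

Solve n(5n−3)/2 > 136004 for integer n.
The largest n with value ≤ 136004 is 233 (since 135373 ≤ 136004 < 136539), so the first above is n = 234, value 136539.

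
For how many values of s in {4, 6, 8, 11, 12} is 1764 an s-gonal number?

s = 4: P(4, 42) = 1764. ✓
s = 6: P(6, 29) = 1653 and P(6, 30) = 1770; 1764 is not s-gonal.
s = 8: P(8, 24) = 1680 and P(8, 25) = 1825; 1764 is not s-gonal.
s = 11: P(11, 20) = 1730 and P(11, 21) = 1911; 1764 is not s-gonal.
s = 12: P(12, 19) = 1729 and P(12, 20) = 1920; 1764 is not s-gonal.
Hits: s ∈ {4} → 1.

1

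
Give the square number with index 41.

1681

The 41st square number is n² with n = 41.
41² = 1681.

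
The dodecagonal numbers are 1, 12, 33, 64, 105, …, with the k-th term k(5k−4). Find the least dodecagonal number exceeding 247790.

Solve n(5n−4) > 247790 for integer n.
The largest n with value ≤ 247790 is 223 (since 247753 ≤ 247790 < 249984), so the first above is n = 224, value 249984.

249984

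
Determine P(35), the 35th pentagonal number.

1820

35·(3·35 − 1)/2 = 35·104/2 = 35·52 = 1820.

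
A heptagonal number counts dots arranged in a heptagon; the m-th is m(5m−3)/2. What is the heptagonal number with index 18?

The 18th heptagonal number is n(5n−3)/2 with n = 18.
18·(5·18 − 3)/2 = 18·87/2 = 783.

783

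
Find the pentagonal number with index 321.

154401

The 321st pentagonal number is n(3n−1)/2 with n = 321.
321·(3·321 − 1)/2 = 321·962/2 = 321·481 = 154401.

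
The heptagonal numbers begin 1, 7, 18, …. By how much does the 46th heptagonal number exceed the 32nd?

46·(5·46 − 3)/2 = 5221 and 32·(5·32 − 3)/2 = 2512.
Difference: 5221 − 2512 = 2709.

2709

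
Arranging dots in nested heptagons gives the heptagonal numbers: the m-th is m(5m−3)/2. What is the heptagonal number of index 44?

The 44th heptagonal number is n(5n−3)/2 with n = 44.
44·(5·44 − 3)/2 = 44·217/2 = 4774.

4774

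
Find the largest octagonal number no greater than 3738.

3605

Solve n(3n−2) ≤ 3738 for integer n.
n = 35 gives 3605 ≤ 3738, while n = 36 gives 3816 > 3738; so the answer is 3605.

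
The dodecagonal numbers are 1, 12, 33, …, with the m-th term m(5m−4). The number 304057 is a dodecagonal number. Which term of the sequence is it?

Set n(5n−4) = 304057, giving 5n² − 4n − 304057 = 0.
The discriminant is 16 + 20·304057 = 6081156, and √6081156 = 2466.
So n = (4 + 2466) / 10 = 2470/10 = 247.
Check: 247·(5·247 − 4) = 304057. ✓

247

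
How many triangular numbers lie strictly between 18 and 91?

7

The n-th triangular number is n(n+1)/2.
Smallest index with value > 18: n = 6 (giving 21).
Largest index with value < 91: n = 12 (giving 78).
Indices 6 through 12: 7 terms.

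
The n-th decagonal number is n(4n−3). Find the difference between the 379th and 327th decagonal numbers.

379·(4·379 − 3) = 573427 and 327·(4·327 − 3) = 426735.
Difference: 573427 − 426735 = 146692.

146692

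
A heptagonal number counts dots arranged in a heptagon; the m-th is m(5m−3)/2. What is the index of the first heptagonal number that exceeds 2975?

Solve n(5n−3)/2 > 2975 for integer n.
The largest n with value ≤ 2975 is 34 (since 2839 ≤ 2975 < 3010), so the first above is n = 35, value 3010.

35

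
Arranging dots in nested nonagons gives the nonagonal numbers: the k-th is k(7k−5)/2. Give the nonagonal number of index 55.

The 55th nonagonal number is n(7n−5)/2 with n = 55.
55·(7·55 − 5)/2 = 55·380/2 = 55·190 = 10450.

10450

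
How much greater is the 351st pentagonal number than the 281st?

66325

351·(3·351 − 1)/2 = 184626 and 281·(3·281 − 1)/2 = 118301.
Difference: 184626 − 118301 = 66325.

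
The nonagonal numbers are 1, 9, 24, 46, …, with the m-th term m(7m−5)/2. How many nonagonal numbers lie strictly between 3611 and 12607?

The n-th nonagonal number is n(7n−5)/2.
Smallest index with value > 3611: n = 33 (giving 3729).
Largest index with value < 12607: n = 60 (giving 12450).
Indices 33 through 60: 28 terms.

28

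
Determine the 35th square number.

1225

35² = 1225.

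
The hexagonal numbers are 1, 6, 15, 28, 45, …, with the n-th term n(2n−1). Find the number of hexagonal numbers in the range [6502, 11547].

The n-th hexagonal number is n(2n−1).
Smallest index with value ≥ 6502: n = 58 (giving 6670).
Largest index with value ≤ 11547: n = 76 (giving 11476).
Indices 58 through 76: 19 terms.

19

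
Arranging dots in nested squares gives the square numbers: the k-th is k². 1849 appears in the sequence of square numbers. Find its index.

43

We need n² = 1849, so n = √1849 = 43.
Check: 43² = 1849. ✓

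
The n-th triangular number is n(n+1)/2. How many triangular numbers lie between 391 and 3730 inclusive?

The n-th triangular number is n(n+1)/2.
Smallest index with value ≥ 391: n = 28 (giving 406).
Largest index with value ≤ 3730: n = 85 (giving 3655).
Indices 28 through 85: 58 terms.

58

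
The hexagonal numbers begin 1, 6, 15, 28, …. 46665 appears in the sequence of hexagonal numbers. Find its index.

Set n(2n−1) = 46665, giving 2n² − n − 46665 = 0.
So n = (1 + 611) / 4 = 612/4 = 153.

153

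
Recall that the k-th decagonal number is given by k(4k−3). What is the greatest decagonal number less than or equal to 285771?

284355

Solve n(4n−3) ≤ 285771 for integer n.
n = 267 gives 284355 ≤ 285771, while n = 268 gives 286492 > 285771; so the answer is 284355.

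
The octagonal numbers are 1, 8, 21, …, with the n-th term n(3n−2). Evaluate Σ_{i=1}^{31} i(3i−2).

30256

Σ i(3i−2) = 3Σi² − 2Σi over i = 1..31.
Σi = 496 and Σi² = 10416.
3·10416 − 2·496 = 30256.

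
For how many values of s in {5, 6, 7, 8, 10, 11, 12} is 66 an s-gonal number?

s = 5: P(5, 6) = 51 and P(5, 7) = 70; 66 is not s-gonal.
s = 6: P(6, 6) = 66. ✓
s = 7: P(7, 5) = 55 and P(7, 6) = 81; 66 is not s-gonal.
s = 8: P(8, 5) = 65 and P(8, 6) = 96; 66 is not s-gonal.
s = 10: P(10, 4) = 52 and P(10, 5) = 85; 66 is not s-gonal.
s = 11: P(11, 4) = 58 and P(11, 5) = 95; 66 is not s-gonal.
s = 12: P(12, 4) = 64 and P(12, 5) = 105; 66 is not s-gonal.
Hits: s ∈ {6} → 1.

1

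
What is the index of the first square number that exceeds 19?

Solve n² > 19 for integer n.
The largest n with value ≤ 19 is 4 (since 16 ≤ 19 < 25), so the first above is n = 5, value 25.

5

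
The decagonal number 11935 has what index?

55

Set n(4n−3) = 11935, giving 4n² − 3n − 11935 = 0.
The discriminant is 9 + 16·11935 = 190969, and √190969 = 437.
So n = (3 + 437) / 8 = 440/8 = 55.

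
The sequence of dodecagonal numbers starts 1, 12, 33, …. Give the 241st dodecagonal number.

The 241st dodecagonal number is n(5n−4) with n = 241.
241·(5·241 − 4) = 241·1201 = 289441.

289441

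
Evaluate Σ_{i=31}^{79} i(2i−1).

313355

Σ i(2i−1) = 2Σi² − Σi over i = 31..79.
Σi = 3160 − 465 = 2695 and Σi² = 167480 − 9455 = 158025.
2·158025 − 1·2695 = 313355.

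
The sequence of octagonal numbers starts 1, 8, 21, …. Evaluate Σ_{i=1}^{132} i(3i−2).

2308614

Σ i(3i−2) = 3Σi² − 2Σi over i = 1..132.
Σi = 8778 and Σi² = 775390.
3·775390 − 2·8778 = 2308614.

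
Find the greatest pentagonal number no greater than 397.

Solve n(3n−1)/2 ≤ 397 for integer n.
n = 16 gives 376 ≤ 397, while n = 17 gives 425 > 397; so the answer is 376.

376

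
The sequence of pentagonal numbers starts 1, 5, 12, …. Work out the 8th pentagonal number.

92

The 8th pentagonal number is n(3n−1)/2 with n = 8.
8·(3·8 − 1)/2 = 8·23/2 = 92.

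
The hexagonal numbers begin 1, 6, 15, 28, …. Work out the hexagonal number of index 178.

The 178th hexagonal number is n(2n−1) with n = 178.
178·(2·178 − 1) = 178·355 = 63190.

63190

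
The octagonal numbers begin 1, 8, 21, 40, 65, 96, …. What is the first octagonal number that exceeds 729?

736

Solve n(3n−2) > 729 for integer n.
The largest n with value ≤ 729 is 15 (since 645 ≤ 729 < 736), so the first above is n = 16, value 736.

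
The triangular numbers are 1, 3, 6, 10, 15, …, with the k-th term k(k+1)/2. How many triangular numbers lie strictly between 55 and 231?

The n-th triangular number is n(n+1)/2.
Smallest index with value > 55: n = 11 (giving 66).
Largest index with value < 231: n = 20 (giving 210).
Indices 11 through 20: 10 terms.

10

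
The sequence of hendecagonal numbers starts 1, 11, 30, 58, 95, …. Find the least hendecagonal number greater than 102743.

103436

Solve n(9n−7)/2 > 102743 for integer n.
The largest n with value ≤ 102743 is 151 (since 102076 ≤ 102743 < 103436), so the first above is n = 152, value 103436.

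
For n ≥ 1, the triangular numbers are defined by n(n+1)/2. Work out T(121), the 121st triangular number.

7381

121·122/2 = 14762/2 = 7381.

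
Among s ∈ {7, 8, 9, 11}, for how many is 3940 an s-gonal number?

s = 7: P(7, 40) = 3940. ✓
s = 8: P(8, 36) = 3816 and P(8, 37) = 4033; 3940 is not s-gonal.
s = 9: P(9, 33) = 3729 and P(9, 34) = 3961; 3940 is not s-gonal.
s = 11: P(11, 29) = 3683 and P(11, 30) = 3945; 3940 is not s-gonal.
Hits: s ∈ {7} → 1.

1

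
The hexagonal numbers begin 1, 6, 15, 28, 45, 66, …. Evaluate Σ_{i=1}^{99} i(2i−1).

651750

Σ i(2i−1) = 2Σi² − Σi over i = 1..99.
Σi = 4950 and Σi² = 328350.
2·328350 − 1·4950 = 651750.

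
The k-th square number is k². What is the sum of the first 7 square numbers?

Σ_{i=1}^{7} i² = 7·8·15/6 = 140.

140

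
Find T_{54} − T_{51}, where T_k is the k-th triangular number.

54·55/2 = 1485 and 51·52/2 = 1326.
Difference: 1485 − 1326 = 159.

159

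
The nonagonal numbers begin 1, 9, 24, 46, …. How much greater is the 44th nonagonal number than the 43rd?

302

Consecutive nonagonal numbers differ by 7n − 6: here 7·44 − 6 = 302.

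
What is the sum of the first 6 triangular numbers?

Σ i(i+1)/2 = (Σi² + Σi) / 2 over i = 1..6.
Σi = 21 and Σi² = 91.
(1·91 + 1·21) / 2 = 112/2 = 56.

56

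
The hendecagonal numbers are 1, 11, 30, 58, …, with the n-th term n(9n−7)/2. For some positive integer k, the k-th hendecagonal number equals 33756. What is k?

Set n(9n−7)/2 = 33756, giving 9n² − 7n − 67512 = 0.
The discriminant is 49 + 72·33756 = 2430481, and √2430481 = 1559.
So n = (7 + 1559) / 18 = 1566/18 = 87.

87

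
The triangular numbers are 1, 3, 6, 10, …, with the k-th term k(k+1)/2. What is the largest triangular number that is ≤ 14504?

14365

Solve n(n+1)/2 ≤ 14504 for integer n.
n = 169 gives 14365 ≤ 14504, while n = 170 gives 14535 > 14504; so the answer is 14365.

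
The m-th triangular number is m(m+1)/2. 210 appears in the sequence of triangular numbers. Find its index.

Set n(n+1)/2 = 210, giving n² + n − 420 = 0.
The discriminant is 1 + 8·210 = 1681, and √1681 = 41.
So n = (-1 + 41) / 2 = 40/2 = 20.

20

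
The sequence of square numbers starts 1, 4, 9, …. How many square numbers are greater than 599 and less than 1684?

17

The n-th square number is n².
Smallest index with value > 599: n = 25 (giving 625).
Largest index with value < 1684: n = 41 (giving 1681).
Indices 25 through 41: 17 terms.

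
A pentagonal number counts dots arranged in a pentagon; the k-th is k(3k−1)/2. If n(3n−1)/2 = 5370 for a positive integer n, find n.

60

Set n(3n−1)/2 = 5370, giving 3n² − n − 10740 = 0.
The discriminant is 1 + 24·5370 = 128881, and √128881 = 359.
So n = (1 + 359) / 6 = 360/6 = 60.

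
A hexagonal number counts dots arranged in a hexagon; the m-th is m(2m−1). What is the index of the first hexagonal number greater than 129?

9

Solve n(2n−1) > 129 for integer n.
The largest n with value ≤ 129 is 8 (since 120 ≤ 129 < 153), so the first above is n = 9, value 153.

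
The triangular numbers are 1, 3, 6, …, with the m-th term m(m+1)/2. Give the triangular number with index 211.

The 211th triangular number is n(n+1)/2 with n = 211.
211·212/2 = 44732/2 = 22366.

22366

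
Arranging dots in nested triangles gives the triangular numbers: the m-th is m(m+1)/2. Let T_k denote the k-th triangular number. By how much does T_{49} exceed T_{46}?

49·50/2 = 1225 and 46·47/2 = 1081.
Difference: 1225 − 1081 = 144.

144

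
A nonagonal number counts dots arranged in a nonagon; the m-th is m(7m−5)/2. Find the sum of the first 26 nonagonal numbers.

20826

Σ i(7i−5)/2 = (7Σi² − 5Σi) / 2 over i = 1..26.
Σi = 351 and Σi² = 6201.
(7·6201 − 5·351) / 2 = 41652/2 = 20826.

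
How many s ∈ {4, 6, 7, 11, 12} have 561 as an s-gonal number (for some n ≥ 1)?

s = 4: P(4, 23) = 529 and P(4, 24) = 576; 561 is not s-gonal.
s = 6: P(6, 17) = 561. ✓
s = 7: P(7, 15) = 540 and P(7, 16) = 616; 561 is not s-gonal.
s = 11: P(11, 11) = 506 and P(11, 12) = 606; 561 is not s-gonal.
s = 12: P(12, 11) = 561. ✓
Hits: s ∈ {6, 12} → 2.

2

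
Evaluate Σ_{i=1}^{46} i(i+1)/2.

Σ i(i+1)/2 = (Σi² + Σi) / 2 over i = 1..46.
Σi = 1081 and Σi² = 33511.
(1·33511 + 1·1081) / 2 = 34592/2 = 17296.

17296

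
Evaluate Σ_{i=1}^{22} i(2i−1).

Σ i(2i−1) = 2Σi² − Σi over i = 1..22.
Σi = 253 and Σi² = 3795.
2·3795 − 1·253 = 7337.

7337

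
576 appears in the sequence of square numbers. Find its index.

24

We need n² = 576, so n = √576 = 24.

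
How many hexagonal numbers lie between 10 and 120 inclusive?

The n-th hexagonal number is n(2n−1).
Smallest index with value ≥ 10: n = 3 (giving 15).
Largest index with value ≤ 120: n = 8 (giving 120).
Indices 3 through 8: 6 terms.

6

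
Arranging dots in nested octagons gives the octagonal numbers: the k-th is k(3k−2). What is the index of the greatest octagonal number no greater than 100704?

183

Solve n(3n−2) ≤ 100704 for integer n.
n = 183 gives 100101 ≤ 100704, while n = 184 gives 101200 > 100704; so the answer is index 183.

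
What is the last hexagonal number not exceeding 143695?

143380

Solve n(2n−1) ≤ 143695 for integer n.
n = 268 gives 143380 ≤ 143695, while n = 269 gives 144453 > 143695; so the answer is 143380.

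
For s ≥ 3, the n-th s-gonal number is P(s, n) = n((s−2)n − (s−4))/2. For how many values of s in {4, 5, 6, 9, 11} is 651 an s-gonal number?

2

s = 4: P(4, 25) = 625 and P(4, 26) = 676; 651 is not s-gonal.
s = 5: P(5, 21) = 651. ✓
s = 6: P(6, 18) = 630 and P(6, 19) = 703; 651 is not s-gonal.
s = 9: P(9, 14) = 651. ✓
s = 11: P(11, 12) = 606 and P(11, 13) = 715; 651 is not s-gonal.
Hits: s ∈ {5, 9} → 2.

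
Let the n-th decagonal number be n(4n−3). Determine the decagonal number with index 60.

14220

60·(4·60 − 3) = 60·237 = 14220.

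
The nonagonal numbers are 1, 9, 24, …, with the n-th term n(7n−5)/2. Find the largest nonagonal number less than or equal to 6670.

Solve n(7n−5)/2 ≤ 6670 for integer n.
n = 44 gives 6666 ≤ 6670, while n = 45 gives 6975 > 6670; so the answer is 6666.

6666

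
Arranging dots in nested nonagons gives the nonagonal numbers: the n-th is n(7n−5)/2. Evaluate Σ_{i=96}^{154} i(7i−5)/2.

Σ i(7i−5)/2 = (7Σi² − 5Σi) / 2 over i = 96..154.
Σi = 11935 − 4560 = 7375 and Σi² = 1229305 − 290320 = 938985.
(7·938985 − 5·7375) / 2 = 6536020/2 = 3268010.

3268010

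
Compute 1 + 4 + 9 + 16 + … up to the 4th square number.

30

Σ_{i=1}^{4} i² = 4·5·9/6 = 30.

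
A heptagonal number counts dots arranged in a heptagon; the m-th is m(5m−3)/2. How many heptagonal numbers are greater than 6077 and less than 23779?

The n-th heptagonal number is n(5n−3)/2.
Smallest index with value > 6077: n = 50 (giving 6175).
Largest index with value < 23779: n = 97 (giving 23377).
Indices 50 through 97: 48 terms.

48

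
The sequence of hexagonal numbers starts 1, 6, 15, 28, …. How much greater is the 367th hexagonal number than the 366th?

1465

Consecutive hexagonal numbers differ by 4n − 3: here 4·367 − 3 = 1465.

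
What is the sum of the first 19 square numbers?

Σ_{i=1}^{19} i² = 19·20·39/6 = 2470.

2470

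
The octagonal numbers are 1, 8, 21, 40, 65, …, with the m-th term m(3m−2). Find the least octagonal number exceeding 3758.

Solve n(3n−2) > 3758 for integer n.
The largest n with value ≤ 3758 is 35 (since 3605 ≤ 3758 < 3816), so the first above is n = 36, value 3816.

3816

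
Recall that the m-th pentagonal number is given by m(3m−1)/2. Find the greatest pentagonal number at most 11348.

11310

Solve n(3n−1)/2 ≤ 11348 for integer n.
n = 87 gives 11310 ≤ 11348, while n = 88 gives 11572 > 11348; so the answer is 11310.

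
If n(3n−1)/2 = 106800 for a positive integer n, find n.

267

Set n(3n−1)/2 = 106800, giving 3n² − n − 213600 = 0.
The discriminant is 1 + 24·106800 = 2563201, and √2563201 = 1601.
So n = (1 + 1601) / 6 = 1602/6 = 267.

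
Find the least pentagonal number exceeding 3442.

3577

Solve n(3n−1)/2 > 3442 for integer n.
The largest n with value ≤ 3442 is 48 (since 3432 ≤ 3442 < 3577), so the first above is n = 49, value 3577.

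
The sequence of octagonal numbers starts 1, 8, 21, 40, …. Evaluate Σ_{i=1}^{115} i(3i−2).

1527430

Σ i(3i−2) = 3Σi² − 2Σi over i = 1..115.
Σi = 6670 and Σi² = 513590.
3·513590 − 2·6670 = 1527430.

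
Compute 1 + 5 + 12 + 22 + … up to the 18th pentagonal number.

3078

Σ i(3i−1)/2 = (3Σi² − Σi) / 2 over i = 1..18.
Σi = 171 and Σi² = 2109.
(3·2109 − 1·171) / 2 = 6156/2 = 3078.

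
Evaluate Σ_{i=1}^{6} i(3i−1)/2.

Σ i(3i−1)/2 = (3Σi² − Σi) / 2 over i = 1..6.
Σi = 21 and Σi² = 91.
(3·91 − 1·21) / 2 = 252/2 = 126.

126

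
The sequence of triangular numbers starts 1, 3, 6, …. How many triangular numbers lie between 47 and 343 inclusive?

The n-th triangular number is n(n+1)/2.
Smallest index with value ≥ 47: n = 10 (giving 55).
Largest index with value ≤ 343: n = 25 (giving 325).
Indices 10 through 25: 16 terms.

16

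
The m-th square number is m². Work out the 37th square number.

1369

The 37th square number is n² with n = 37.
37² = 1369.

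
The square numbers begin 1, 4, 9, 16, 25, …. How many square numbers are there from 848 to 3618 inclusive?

31

The n-th square number is n².
Smallest index with value ≥ 848: n = 30 (giving 900).
Largest index with value ≤ 3618: n = 60 (giving 3600).
Indices 30 through 60: 31 terms.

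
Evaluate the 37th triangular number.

The 37th triangular number is n(n+1)/2 with n = 37.
37·38/2 = 1406/2 = 703.

703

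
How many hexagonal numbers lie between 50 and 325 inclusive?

8

The n-th hexagonal number is n(2n−1).
Smallest index with value ≥ 50: n = 6 (giving 66).
Largest index with value ≤ 325: n = 13 (giving 325).
Indices 6 through 13: 8 terms.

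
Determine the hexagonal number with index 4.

28

The 4th hexagonal number is n(2n−1) with n = 4.
4·(2·4 − 1) = 4·7 = 28.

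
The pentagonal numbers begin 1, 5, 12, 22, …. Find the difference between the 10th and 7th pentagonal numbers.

75

10·(3·10 − 1)/2 = 145 and 7·(3·7 − 1)/2 = 70.
Difference: 145 − 70 = 75.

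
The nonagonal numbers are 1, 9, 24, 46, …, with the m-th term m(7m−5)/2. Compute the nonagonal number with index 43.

43·(7·43 − 5)/2 = 43·296/2 = 43·148 = 6364.

6364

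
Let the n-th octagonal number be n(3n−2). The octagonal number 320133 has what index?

Set n(3n−2) = 320133, giving 3n² − 2n − 320133 = 0.
So n = (2 + 1960) / 6 = 1962/6 = 327.
Check: 327·(3·327 − 2) = 320133. ✓

327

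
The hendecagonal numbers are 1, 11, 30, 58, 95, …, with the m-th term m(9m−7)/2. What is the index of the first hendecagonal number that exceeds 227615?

Solve n(9n−7)/2 > 227615 for integer n.
The largest n with value ≤ 227615 is 225 (since 227025 ≤ 227615 < 229051), so the first above is n = 226, value 229051.

226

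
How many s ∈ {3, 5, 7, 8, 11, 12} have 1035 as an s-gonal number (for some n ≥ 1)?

s = 3: P(3, 45) = 1035. ✓
s = 5: P(5, 26) = 1001 and P(5, 27) = 1080; 1035 is not s-gonal.
s = 7: P(7, 20) = 970 and P(7, 21) = 1071; 1035 is not s-gonal.
s = 8: P(8, 18) = 936 and P(8, 19) = 1045; 1035 is not s-gonal.
s = 11: P(11, 15) = 960 and P(11, 16) = 1096; 1035 is not s-gonal.
s = 12: P(12, 14) = 924 and P(12, 15) = 1065; 1035 is not s-gonal.
Hits: s ∈ {3} → 1.

1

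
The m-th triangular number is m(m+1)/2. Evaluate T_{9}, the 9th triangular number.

45

9·10/2 = 90/2 = 45.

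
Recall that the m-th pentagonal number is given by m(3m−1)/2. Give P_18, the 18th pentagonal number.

477

18·(3·18 − 1)/2 = 18·53/2 = 477.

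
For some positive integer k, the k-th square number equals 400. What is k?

We need n² = 400, so n = √400 = 20.
Check: 20² = 400. ✓

20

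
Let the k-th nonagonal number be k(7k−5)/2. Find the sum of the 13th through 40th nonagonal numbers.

73360

Σ i(7i−5)/2 = (7Σi² − 5Σi) / 2 over i = 13..40.
Σi = 820 − 78 = 742 and Σi² = 22140 − 650 = 21490.
(7·21490 − 5·742) / 2 = 146720/2 = 73360.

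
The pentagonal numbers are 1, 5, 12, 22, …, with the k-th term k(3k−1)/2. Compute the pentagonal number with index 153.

35037

153·(3·153 − 1)/2 = 153·458/2 = 153·229 = 35037.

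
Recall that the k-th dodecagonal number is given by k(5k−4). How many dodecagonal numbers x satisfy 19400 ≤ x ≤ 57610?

The n-th dodecagonal number is n(5n−4).
Smallest index with value ≥ 19400: n = 63 (giving 19593).
Largest index with value ≤ 57610: n = 107 (giving 56817).
Indices 63 through 107: 45 terms.

45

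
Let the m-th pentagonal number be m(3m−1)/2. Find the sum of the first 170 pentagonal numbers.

Σ i(3i−1)/2 = (3Σi² − Σi) / 2 over i = 1..170.
Σi = 14535 and Σi² = 1652145.
(3·1652145 − 1·14535) / 2 = 4941900/2 = 2470950.

2470950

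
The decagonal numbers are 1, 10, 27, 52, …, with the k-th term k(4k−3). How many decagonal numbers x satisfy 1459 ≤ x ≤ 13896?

40

The n-th decagonal number is n(4n−3).
Smallest index with value ≥ 1459: n = 20 (giving 1540).
Largest index with value ≤ 13896: n = 59 (giving 13747).
Indices 20 through 59: 40 terms.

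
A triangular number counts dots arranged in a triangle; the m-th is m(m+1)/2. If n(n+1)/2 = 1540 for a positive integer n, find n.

55

Set n(n+1)/2 = 1540, giving n² + n − 3080 = 0.
The discriminant is 1 + 8·1540 = 12321, and √12321 = 111.
So n = (-1 + 111) / 2 = 110/2 = 55.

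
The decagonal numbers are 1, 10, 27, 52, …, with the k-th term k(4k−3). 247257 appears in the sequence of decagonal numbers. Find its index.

Set n(4n−3) = 247257, giving 4n² − 3n − 247257 = 0.
So n = (3 + 1989) / 8 = 1992/8 = 249.

249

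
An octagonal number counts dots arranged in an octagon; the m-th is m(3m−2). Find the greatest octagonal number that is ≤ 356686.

Solve n(3n−2) ≤ 356686 for integer n.
n = 345 gives 356385 ≤ 356686, while n = 346 gives 358456 > 356686; so the answer is 356385.

356385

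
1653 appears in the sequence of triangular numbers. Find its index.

57

Set n(n+1)/2 = 1653, giving n² + n − 3306 = 0.
The discriminant is 1 + 8·1653 = 13225, and √13225 = 115.
So n = (-1 + 115) / 2 = 114/2 = 57.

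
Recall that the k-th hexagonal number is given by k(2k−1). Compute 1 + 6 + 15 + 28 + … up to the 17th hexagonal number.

Σ i(2i−1) = 2Σi² − Σi over i = 1..17.
Σi = 153 and Σi² = 1785.
2·1785 − 1·153 = 3417.

3417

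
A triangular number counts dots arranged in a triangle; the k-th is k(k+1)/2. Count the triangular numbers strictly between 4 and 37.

6

The n-th triangular number is n(n+1)/2.
Smallest index with value > 4: n = 3 (giving 6).
Largest index with value < 37: n = 8 (giving 36).
Indices 3 through 8: 6 terms.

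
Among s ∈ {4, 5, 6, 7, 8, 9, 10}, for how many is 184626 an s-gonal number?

1

s = 4: P(4, 429) = 184041 and P(4, 430) = 184900; 184626 is not s-gonal.
s = 5: P(5, 351) = 184626. ✓
s = 6: P(6, 304) = 184528 and P(6, 305) = 185745; 184626 is not s-gonal.
s = 7: P(7, 272) = 184552 and P(7, 273) = 185913; 184626 is not s-gonal.
s = 8: P(8, 248) = 184016 and P(8, 249) = 185505; 184626 is not s-gonal.
s = 9: P(9, 230) = 184575 and P(9, 231) = 186186; 184626 is not s-gonal.
s = 10: P(10, 215) = 184255 and P(10, 216) = 185976; 184626 is not s-gonal.
Hits: s ∈ {5} → 1.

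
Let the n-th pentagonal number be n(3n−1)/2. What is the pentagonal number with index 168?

42252

The 168th pentagonal number is n(3n−1)/2 with n = 168.
168·(3·168 − 1)/2 = 168·503/2 = 42252.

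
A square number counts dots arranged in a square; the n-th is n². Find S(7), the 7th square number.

49

The 7th square number is n² with n = 7.
7² = 49.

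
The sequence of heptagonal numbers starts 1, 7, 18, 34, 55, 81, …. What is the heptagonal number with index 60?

8910

The 60th heptagonal number is n(5n−3)/2 with n = 60.
60·(5·60 − 3)/2 = 60·297/2 = 8910.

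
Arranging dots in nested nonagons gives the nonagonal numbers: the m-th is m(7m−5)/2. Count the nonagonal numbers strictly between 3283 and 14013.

The n-th nonagonal number is n(7n−5)/2.
Smallest index with value > 3283: n = 31 (giving 3286).
Largest index with value < 14013: n = 63 (giving 13734).
Indices 31 through 63: 33 terms.

33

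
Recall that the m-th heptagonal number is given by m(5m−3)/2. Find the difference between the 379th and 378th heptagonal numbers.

1891

Consecutive heptagonal numbers differ by 5n − 4: here 5·379 − 4 = 1891.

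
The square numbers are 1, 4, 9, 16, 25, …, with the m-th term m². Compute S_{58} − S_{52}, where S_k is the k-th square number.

660

58² = 3364 and 52² = 2704.
Difference: 3364 − 2704 = 660.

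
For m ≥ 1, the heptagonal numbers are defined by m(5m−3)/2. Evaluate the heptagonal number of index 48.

5688

The 48th heptagonal number is n(5n−3)/2 with n = 48.
48·(5·48 − 3)/2 = 48·237/2 = 5688.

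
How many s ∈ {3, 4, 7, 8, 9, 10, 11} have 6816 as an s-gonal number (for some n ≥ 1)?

s = 3: P(3, 116) = 6786 and P(3, 117) = 6903; 6816 is not s-gonal.
s = 4: P(4, 82) = 6724 and P(4, 83) = 6889; 6816 is not s-gonal.
s = 7: P(7, 52) = 6682 and P(7, 53) = 6943; 6816 is not s-gonal.
s = 8: P(8, 48) = 6816. ✓
s = 9: P(9, 44) = 6666 and P(9, 45) = 6975; 6816 is not s-gonal.
s = 10: P(10, 41) = 6601 and P(10, 42) = 6930; 6816 is not s-gonal.
s = 11: P(11, 39) = 6708 and P(11, 40) = 7060; 6816 is not s-gonal.
Hits: s ∈ {8} → 1.

1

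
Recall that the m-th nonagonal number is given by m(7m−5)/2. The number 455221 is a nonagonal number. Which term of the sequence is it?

Set n(7n−5)/2 = 455221, giving 7n² − 5n − 910442 = 0.
So n = (5 + 5049) / 14 = 5054/14 = 361.

361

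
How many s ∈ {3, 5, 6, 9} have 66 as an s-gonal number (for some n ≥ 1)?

s = 3: P(3, 11) = 66. ✓
s = 5: P(5, 6) = 51 and P(5, 7) = 70; 66 is not s-gonal.
s = 6: P(6, 6) = 66. ✓
s = 9: P(9, 4) = 46 and P(9, 5) = 75; 66 is not s-gonal.
Hits: s ∈ {3, 6} → 2.

2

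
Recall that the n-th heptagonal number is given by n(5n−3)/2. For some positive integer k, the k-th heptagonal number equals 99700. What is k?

200

Set n(5n−3)/2 = 99700, giving 5n² − 3n − 199400 = 0.
The discriminant is 9 + 40·99700 = 3988009, and √3988009 = 1997.
So n = (3 + 1997) / 10 = 2000/10 = 200.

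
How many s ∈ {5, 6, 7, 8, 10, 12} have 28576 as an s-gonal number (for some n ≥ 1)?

s = 5: P(5, 138) = 28497 and P(5, 139) = 28912; 28576 is not s-gonal.
s = 6: P(6, 119) = 28203 and P(6, 120) = 28680; 28576 is not s-gonal.
s = 7: P(7, 107) = 28462 and P(7, 108) = 28998; 28576 is not s-gonal.
s = 8: P(8, 97) = 28033 and P(8, 98) = 28616; 28576 is not s-gonal.
s = 10: P(10, 84) = 27972 and P(10, 85) = 28645; 28576 is not s-gonal.
s = 12: P(12, 76) = 28576. ✓
Hits: s ∈ {12} → 1.

1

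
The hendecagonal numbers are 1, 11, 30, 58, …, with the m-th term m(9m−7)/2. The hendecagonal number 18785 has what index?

65

Set n(9n−7)/2 = 18785, giving 9n² − 7n − 37570 = 0.
So n = (7 + 1163) / 18 = 1170/18 = 65.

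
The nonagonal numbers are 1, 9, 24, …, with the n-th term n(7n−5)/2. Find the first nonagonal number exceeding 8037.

8281

Solve n(7n−5)/2 > 8037 for integer n.
The largest n with value ≤ 8037 is 48 (since 7944 ≤ 8037 < 8281), so the first above is n = 49, value 8281.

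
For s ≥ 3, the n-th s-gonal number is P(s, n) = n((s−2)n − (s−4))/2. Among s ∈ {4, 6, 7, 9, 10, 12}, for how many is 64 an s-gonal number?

s = 4: P(4, 8) = 64. ✓
s = 6: P(6, 5) = 45 and P(6, 6) = 66; 64 is not s-gonal.
s = 7: P(7, 5) = 55 and P(7, 6) = 81; 64 is not s-gonal.
s = 9: P(9, 4) = 46 and P(9, 5) = 75; 64 is not s-gonal.
s = 10: P(10, 4) = 52 and P(10, 5) = 85; 64 is not s-gonal.
s = 12: P(12, 4) = 64. ✓
Hits: s ∈ {4, 12} → 2.

2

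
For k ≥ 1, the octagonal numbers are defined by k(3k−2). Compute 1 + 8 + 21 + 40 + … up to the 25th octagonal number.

15925

Σ i(3i−2) = 3Σi² − 2Σi over i = 1..25.
Σi = 325 and Σi² = 5525.
3·5525 − 2·325 = 15925.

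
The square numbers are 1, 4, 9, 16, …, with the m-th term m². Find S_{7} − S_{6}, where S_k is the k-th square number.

13

n² − (n−1)² = 2n − 1, so 7² − 6² = 2·7 − 1 = 13.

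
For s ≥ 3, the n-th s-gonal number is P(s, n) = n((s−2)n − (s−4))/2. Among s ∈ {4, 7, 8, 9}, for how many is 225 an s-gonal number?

s = 4: P(4, 15) = 225. ✓
s = 7: P(7, 9) = 189 and P(7, 10) = 235; 225 is not s-gonal.
s = 8: P(8, 9) = 225. ✓
s = 9: P(9, 8) = 204 and P(9, 9) = 261; 225 is not s-gonal.
Hits: s ∈ {4, 8} → 2.

2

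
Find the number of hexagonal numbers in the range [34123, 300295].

The n-th hexagonal number is n(2n−1).
Smallest index with value ≥ 34123: n = 131 (giving 34191).
Largest index with value ≤ 300295: n = 387 (giving 299151).
Indices 131 through 387: 257 terms.

257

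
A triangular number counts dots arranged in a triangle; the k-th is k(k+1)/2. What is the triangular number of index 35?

35·36/2 = 1260/2 = 630.

630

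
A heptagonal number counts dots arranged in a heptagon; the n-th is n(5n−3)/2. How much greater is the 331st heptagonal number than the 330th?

Consecutive heptagonal numbers differ by 5n − 4: here 5·331 − 4 = 1651.

1651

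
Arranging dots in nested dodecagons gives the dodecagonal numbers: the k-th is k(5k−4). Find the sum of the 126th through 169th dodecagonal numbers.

Σ i(5i−4) = 5Σi² − 4Σi over i = 126..169.
Σi = 14365 − 7875 = 6490 and Σi² = 1623245 − 658875 = 964370.
5·964370 − 4·6490 = 4795890.

4795890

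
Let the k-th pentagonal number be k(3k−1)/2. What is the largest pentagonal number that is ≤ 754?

Solve n(3n−1)/2 ≤ 754 for integer n.
n = 22 gives 715 ≤ 754, while n = 23 gives 782 > 754; so the answer is 715.

715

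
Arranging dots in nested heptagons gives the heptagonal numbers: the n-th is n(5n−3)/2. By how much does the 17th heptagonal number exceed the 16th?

Consecutive heptagonal numbers differ by 5n − 4: here 5·17 − 4 = 81.

81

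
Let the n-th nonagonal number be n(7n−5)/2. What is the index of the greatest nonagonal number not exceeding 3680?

Solve n(7n−5)/2 ≤ 3680 for integer n.
n = 32 gives 3504 ≤ 3680, while n = 33 gives 3729 > 3680; so the answer is index 32.

32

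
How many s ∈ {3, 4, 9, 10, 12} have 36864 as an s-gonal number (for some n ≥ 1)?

1

s = 3: P(3, 271) = 36856 and P(3, 272) = 37128; 36864 is not s-gonal.
s = 4: P(4, 192) = 36864. ✓
s = 9: P(9, 102) = 36159 and P(9, 103) = 36874; 36864 is not s-gonal.
s = 10: P(10, 96) = 36576 and P(10, 97) = 37345; 36864 is not s-gonal.
s = 12: P(12, 86) = 36636 and P(12, 87) = 37497; 36864 is not s-gonal.
Hits: s ∈ {4} → 1.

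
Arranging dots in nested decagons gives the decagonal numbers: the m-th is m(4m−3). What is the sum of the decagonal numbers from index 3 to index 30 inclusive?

Σ i(4i−3) = 4Σi² − 3Σi over i = 3..30.
Σi = 465 − 3 = 462 and Σi² = 9455 − 5 = 9450.
4·9450 − 3·462 = 36414.

36414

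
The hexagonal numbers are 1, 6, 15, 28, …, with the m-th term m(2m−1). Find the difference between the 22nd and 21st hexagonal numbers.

Consecutive hexagonal numbers differ by 4n − 3: here 4·22 − 3 = 85.

85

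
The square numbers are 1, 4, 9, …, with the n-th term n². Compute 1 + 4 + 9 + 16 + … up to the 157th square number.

Σ_{i=1}^{157} i² = 157·158·315/6 = 1302315.

1302315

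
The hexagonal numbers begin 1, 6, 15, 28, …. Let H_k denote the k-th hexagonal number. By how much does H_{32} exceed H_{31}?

125

Consecutive hexagonal numbers differ by 4n − 3: here 4·32 − 3 = 125.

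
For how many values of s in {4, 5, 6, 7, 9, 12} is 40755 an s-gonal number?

2

s = 4: P(4, 201) = 40401 and P(4, 202) = 40804; 40755 is not s-gonal.
s = 5: P(5, 165) = 40755. ✓
s = 6: P(6, 143) = 40755. ✓
s = 7: P(7, 127) = 40132 and P(7, 128) = 40768; 40755 is not s-gonal.
s = 9: P(9, 108) = 40554 and P(9, 109) = 41311; 40755 is not s-gonal.
s = 12: P(12, 90) = 40140 and P(12, 91) = 41041; 40755 is not s-gonal.
Hits: s ∈ {5, 6} → 2.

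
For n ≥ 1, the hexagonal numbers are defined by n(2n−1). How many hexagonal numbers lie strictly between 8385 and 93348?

The n-th hexagonal number is n(2n−1).
Smallest index with value > 8385: n = 66 (giving 8646).
Largest index with value < 93348: n = 216 (giving 93096).
Indices 66 through 216: 151 terms.

151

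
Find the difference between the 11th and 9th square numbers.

40

11² = 121 and 9² = 81.
Difference: 121 − 81 = 40.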